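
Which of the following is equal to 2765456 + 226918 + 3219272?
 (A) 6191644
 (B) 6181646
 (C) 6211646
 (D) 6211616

First: 2765456 + 226918 = 2992374
Then: 2992374 + 3219272 = 6211646
C) 6211646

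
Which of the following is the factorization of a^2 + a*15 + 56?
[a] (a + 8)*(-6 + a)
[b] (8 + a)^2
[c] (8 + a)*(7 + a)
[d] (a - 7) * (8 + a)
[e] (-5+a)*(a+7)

We need to factor a^2 + a*15 + 56.
The factored form is (8 + a)*(7 + a).
c) (8 + a)*(7 + a)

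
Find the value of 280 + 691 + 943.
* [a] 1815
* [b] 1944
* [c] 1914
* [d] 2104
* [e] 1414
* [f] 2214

First: 280 + 691 = 971
Then: 971 + 943 = 1914
c) 1914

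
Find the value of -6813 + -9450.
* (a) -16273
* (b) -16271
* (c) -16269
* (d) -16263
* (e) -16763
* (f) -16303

-6813 + -9450 = -16263
d) -16263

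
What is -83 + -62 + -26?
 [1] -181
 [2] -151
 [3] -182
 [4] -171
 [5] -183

First: -83 + -62 = -145
Then: -145 + -26 = -171
4) -171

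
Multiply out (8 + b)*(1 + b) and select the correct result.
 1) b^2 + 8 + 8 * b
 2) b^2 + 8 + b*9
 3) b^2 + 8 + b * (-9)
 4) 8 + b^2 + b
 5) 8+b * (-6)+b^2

Expanding (8 + b)*(1 + b):
= b^2 + 8 + b*9
2) b^2 + 8 + b*9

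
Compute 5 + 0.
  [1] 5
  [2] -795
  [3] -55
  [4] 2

5 + 0 = 5
1) 5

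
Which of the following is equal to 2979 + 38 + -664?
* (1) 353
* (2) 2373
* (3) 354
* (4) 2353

First: 2979 + 38 = 3017
Then: 3017 + -664 = 2353
4) 2353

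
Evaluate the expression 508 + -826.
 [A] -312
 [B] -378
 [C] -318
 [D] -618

508 + -826 = -318
C) -318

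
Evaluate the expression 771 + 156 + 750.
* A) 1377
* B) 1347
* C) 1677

First: 771 + 156 = 927
Then: 927 + 750 = 1677
C) 1677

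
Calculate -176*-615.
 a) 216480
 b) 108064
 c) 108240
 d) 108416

-176 * -615 = 108240
c) 108240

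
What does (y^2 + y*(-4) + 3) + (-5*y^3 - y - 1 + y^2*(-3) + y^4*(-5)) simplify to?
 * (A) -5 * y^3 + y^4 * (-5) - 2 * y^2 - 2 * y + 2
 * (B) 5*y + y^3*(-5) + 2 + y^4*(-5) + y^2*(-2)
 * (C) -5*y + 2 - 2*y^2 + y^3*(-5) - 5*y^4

Adding the polynomials and combining like terms:
(y^2 + y*(-4) + 3) + (-5*y^3 - y - 1 + y^2*(-3) + y^4*(-5))
= -5*y + 2 - 2*y^2 + y^3*(-5) - 5*y^4
C) -5*y + 2 - 2*y^2 + y^3*(-5) - 5*y^4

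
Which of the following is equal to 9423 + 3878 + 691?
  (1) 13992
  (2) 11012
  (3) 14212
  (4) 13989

First: 9423 + 3878 = 13301
Then: 13301 + 691 = 13992
1) 13992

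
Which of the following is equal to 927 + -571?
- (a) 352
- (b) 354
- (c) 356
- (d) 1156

927 + -571 = 356
c) 356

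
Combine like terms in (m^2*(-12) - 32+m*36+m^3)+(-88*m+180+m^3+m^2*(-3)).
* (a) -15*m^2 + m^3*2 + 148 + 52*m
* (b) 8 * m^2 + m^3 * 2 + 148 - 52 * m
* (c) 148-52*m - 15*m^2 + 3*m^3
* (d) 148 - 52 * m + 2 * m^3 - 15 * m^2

Adding the polynomials and combining like terms:
(m^2*(-12) - 32 + m*36 + m^3) + (-88*m + 180 + m^3 + m^2*(-3))
= 148 - 52 * m + 2 * m^3 - 15 * m^2
d) 148 - 52 * m + 2 * m^3 - 15 * m^2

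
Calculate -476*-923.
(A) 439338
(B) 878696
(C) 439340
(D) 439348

-476 * -923 = 439348
D) 439348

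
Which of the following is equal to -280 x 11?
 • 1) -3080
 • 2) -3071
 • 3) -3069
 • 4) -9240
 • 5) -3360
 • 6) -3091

-280 * 11 = -3080
1) -3080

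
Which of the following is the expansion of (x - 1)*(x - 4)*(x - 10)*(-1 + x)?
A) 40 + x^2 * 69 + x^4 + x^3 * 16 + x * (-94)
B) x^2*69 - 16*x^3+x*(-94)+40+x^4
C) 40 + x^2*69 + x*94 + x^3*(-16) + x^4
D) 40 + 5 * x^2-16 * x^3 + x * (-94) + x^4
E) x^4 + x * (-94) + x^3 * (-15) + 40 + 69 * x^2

Expanding (x - 1)*(x - 4)*(x - 10)*(-1 + x):
= x^2*69 - 16*x^3+x*(-94)+40+x^4
B) x^2*69 - 16*x^3+x*(-94)+40+x^4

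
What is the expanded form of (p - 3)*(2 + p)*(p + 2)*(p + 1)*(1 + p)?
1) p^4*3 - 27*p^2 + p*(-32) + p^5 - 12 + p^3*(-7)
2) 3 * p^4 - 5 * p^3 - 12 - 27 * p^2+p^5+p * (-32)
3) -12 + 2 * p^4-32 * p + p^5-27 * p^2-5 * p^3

Expanding (p - 3)*(2 + p)*(p + 2)*(p + 1)*(1 + p):
= 3 * p^4 - 5 * p^3 - 12 - 27 * p^2+p^5+p * (-32)
2) 3 * p^4 - 5 * p^3 - 12 - 27 * p^2+p^5+p * (-32)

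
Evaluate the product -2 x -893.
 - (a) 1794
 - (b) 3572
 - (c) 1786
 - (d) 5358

-2 * -893 = 1786
c) 1786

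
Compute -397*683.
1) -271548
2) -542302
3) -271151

-397 * 683 = -271151
3) -271151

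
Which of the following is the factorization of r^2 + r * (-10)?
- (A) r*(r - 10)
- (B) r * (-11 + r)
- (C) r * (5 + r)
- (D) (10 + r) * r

We need to factor r^2 + r * (-10).
The factored form is r*(r - 10).
A) r*(r - 10)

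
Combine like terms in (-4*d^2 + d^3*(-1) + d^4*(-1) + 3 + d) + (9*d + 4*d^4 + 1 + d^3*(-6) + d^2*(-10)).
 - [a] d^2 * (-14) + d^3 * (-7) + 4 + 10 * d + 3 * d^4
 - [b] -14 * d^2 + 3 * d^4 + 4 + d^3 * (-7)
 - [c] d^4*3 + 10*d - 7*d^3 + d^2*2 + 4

Adding the polynomials and combining like terms:
(-4*d^2 + d^3*(-1) + d^4*(-1) + 3 + d) + (9*d + 4*d^4 + 1 + d^3*(-6) + d^2*(-10))
= d^2 * (-14) + d^3 * (-7) + 4 + 10 * d + 3 * d^4
a) d^2 * (-14) + d^3 * (-7) + 4 + 10 * d + 3 * d^4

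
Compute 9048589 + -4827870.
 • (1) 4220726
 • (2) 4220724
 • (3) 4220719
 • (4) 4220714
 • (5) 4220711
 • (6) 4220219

9048589 + -4827870 = 4220719
3) 4220719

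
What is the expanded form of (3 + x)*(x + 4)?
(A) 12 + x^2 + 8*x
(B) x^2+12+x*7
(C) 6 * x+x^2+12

Expanding (3 + x)*(x + 4):
= x^2+12+x*7
B) x^2+12+x*7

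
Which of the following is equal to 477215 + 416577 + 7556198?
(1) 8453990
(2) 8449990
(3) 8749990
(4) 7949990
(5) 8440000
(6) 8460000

First: 477215 + 416577 = 893792
Then: 893792 + 7556198 = 8449990
2) 8449990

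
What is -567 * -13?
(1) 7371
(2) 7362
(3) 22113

-567 * -13 = 7371
1) 7371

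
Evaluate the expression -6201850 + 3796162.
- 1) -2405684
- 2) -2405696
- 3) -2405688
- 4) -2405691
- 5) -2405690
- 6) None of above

-6201850 + 3796162 = -2405688
3) -2405688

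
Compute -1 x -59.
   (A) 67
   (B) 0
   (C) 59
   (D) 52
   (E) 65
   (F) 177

-1 * -59 = 59
C) 59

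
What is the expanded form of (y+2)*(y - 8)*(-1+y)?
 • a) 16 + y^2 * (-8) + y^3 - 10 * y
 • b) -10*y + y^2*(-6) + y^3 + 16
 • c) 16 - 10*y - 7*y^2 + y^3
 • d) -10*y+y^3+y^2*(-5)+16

Expanding (y+2)*(y - 8)*(-1+y):
= 16 - 10*y - 7*y^2 + y^3
c) 16 - 10*y - 7*y^2 + y^3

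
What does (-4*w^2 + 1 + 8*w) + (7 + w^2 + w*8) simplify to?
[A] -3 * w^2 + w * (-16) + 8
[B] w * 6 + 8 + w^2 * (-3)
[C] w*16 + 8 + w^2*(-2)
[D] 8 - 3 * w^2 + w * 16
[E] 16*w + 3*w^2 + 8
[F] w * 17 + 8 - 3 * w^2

Adding the polynomials and combining like terms:
(-4*w^2 + 1 + 8*w) + (7 + w^2 + w*8)
= 8 - 3 * w^2 + w * 16
D) 8 - 3 * w^2 + w * 16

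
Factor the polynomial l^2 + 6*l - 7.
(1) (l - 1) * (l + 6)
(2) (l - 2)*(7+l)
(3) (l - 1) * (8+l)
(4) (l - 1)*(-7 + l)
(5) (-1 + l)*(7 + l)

We need to factor l^2 + 6*l - 7.
The factored form is (-1 + l)*(7 + l).
5) (-1 + l)*(7 + l)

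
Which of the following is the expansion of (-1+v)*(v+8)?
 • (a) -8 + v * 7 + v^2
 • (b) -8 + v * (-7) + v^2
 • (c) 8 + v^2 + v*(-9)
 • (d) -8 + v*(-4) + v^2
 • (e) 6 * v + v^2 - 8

Expanding (-1+v)*(v+8):
= -8 + v * 7 + v^2
a) -8 + v * 7 + v^2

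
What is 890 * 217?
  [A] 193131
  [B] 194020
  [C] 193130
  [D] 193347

890 * 217 = 193130
C) 193130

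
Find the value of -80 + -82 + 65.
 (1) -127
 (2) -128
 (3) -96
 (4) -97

First: -80 + -82 = -162
Then: -162 + 65 = -97
4) -97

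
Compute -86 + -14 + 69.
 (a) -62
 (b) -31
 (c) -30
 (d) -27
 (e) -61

First: -86 + -14 = -100
Then: -100 + 69 = -31
b) -31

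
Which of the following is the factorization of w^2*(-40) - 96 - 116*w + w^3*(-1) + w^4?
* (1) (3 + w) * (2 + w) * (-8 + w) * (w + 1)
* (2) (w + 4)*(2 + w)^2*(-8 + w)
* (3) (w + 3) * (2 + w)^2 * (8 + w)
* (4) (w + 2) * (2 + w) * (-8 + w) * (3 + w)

We need to factor w^2*(-40) - 96 - 116*w + w^3*(-1) + w^4.
The factored form is (w + 2) * (2 + w) * (-8 + w) * (3 + w).
4) (w + 2) * (2 + w) * (-8 + w) * (3 + w)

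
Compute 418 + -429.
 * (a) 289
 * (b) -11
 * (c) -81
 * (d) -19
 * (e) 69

418 + -429 = -11
b) -11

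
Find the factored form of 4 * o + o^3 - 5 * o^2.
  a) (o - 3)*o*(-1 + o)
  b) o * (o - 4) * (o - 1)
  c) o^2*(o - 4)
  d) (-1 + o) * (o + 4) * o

We need to factor 4 * o + o^3 - 5 * o^2.
The factored form is o * (o - 4) * (o - 1).
b) o * (o - 4) * (o - 1)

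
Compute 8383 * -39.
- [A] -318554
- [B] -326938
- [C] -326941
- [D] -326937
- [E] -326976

8383 * -39 = -326937
D) -326937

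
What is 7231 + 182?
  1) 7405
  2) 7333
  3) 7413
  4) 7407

7231 + 182 = 7413
3) 7413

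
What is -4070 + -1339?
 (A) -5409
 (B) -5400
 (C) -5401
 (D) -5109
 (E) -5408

-4070 + -1339 = -5409
A) -5409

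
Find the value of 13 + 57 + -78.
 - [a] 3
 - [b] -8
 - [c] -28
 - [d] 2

First: 13 + 57 = 70
Then: 70 + -78 = -8
b) -8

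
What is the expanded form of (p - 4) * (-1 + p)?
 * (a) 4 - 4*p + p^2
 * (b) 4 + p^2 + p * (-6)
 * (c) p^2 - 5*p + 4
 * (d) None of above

Expanding (p - 4) * (-1 + p):
= p^2 - 5*p + 4
c) p^2 - 5*p + 4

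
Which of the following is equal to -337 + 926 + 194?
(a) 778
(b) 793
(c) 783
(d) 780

First: -337 + 926 = 589
Then: 589 + 194 = 783
c) 783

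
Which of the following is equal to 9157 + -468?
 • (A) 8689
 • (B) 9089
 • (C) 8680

9157 + -468 = 8689
A) 8689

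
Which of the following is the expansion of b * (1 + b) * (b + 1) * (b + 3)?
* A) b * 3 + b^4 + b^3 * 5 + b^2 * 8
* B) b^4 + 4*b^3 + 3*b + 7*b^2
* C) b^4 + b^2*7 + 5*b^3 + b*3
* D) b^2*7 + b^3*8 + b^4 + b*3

Expanding b * (1 + b) * (b + 1) * (b + 3):
= b^4 + b^2*7 + 5*b^3 + b*3
C) b^4 + b^2*7 + 5*b^3 + b*3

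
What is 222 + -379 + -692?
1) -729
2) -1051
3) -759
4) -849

First: 222 + -379 = -157
Then: -157 + -692 = -849
4) -849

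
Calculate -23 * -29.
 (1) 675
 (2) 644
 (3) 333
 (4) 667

-23 * -29 = 667
4) 667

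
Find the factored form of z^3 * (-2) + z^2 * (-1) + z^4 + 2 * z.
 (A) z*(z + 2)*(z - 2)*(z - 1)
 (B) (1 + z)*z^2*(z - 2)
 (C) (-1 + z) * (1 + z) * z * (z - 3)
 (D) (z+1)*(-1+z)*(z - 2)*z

We need to factor z^3 * (-2) + z^2 * (-1) + z^4 + 2 * z.
The factored form is (z+1)*(-1+z)*(z - 2)*z.
D) (z+1)*(-1+z)*(z - 2)*z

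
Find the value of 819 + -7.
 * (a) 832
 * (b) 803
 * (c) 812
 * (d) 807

819 + -7 = 812
c) 812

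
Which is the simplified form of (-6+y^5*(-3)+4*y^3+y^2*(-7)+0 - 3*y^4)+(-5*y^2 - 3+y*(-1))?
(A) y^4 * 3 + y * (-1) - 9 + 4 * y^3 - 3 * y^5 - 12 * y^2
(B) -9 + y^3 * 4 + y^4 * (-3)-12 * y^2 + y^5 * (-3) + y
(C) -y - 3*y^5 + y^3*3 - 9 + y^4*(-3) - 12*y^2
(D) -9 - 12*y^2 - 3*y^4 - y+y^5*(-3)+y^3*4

Adding the polynomials and combining like terms:
(-6 + y^5*(-3) + 4*y^3 + y^2*(-7) + 0 - 3*y^4) + (-5*y^2 - 3 + y*(-1))
= -9 - 12*y^2 - 3*y^4 - y+y^5*(-3)+y^3*4
D) -9 - 12*y^2 - 3*y^4 - y+y^5*(-3)+y^3*4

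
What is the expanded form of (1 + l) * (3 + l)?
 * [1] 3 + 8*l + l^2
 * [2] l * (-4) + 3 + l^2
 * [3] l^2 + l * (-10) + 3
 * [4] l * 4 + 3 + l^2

Expanding (1 + l) * (3 + l):
= l * 4 + 3 + l^2
4) l * 4 + 3 + l^2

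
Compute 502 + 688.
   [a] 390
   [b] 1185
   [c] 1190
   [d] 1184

502 + 688 = 1190
c) 1190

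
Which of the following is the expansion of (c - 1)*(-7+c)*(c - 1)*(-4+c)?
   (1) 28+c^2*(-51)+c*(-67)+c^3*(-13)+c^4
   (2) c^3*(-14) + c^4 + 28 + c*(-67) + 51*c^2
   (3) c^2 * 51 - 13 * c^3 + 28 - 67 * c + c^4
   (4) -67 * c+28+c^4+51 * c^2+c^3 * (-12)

Expanding (c - 1)*(-7+c)*(c - 1)*(-4+c):
= c^2 * 51 - 13 * c^3 + 28 - 67 * c + c^4
3) c^2 * 51 - 13 * c^3 + 28 - 67 * c + c^4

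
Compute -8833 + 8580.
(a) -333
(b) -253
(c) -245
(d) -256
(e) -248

-8833 + 8580 = -253
b) -253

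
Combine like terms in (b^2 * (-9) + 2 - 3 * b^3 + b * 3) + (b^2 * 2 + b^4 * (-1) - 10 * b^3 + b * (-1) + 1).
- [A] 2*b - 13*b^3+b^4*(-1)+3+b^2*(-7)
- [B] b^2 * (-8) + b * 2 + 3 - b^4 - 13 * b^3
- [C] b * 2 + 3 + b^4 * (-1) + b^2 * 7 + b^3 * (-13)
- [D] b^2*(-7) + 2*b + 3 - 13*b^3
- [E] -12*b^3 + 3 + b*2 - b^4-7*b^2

Adding the polynomials and combining like terms:
(b^2*(-9) + 2 - 3*b^3 + b*3) + (b^2*2 + b^4*(-1) - 10*b^3 + b*(-1) + 1)
= 2*b - 13*b^3+b^4*(-1)+3+b^2*(-7)
A) 2*b - 13*b^3+b^4*(-1)+3+b^2*(-7)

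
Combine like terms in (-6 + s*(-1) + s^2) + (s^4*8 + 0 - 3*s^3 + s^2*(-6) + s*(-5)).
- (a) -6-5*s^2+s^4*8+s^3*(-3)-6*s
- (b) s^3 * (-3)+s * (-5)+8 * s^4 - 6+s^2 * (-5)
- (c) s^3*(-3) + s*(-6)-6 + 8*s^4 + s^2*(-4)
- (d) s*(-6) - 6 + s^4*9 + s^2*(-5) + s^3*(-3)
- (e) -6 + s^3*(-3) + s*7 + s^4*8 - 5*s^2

Adding the polynomials and combining like terms:
(-6 + s*(-1) + s^2) + (s^4*8 + 0 - 3*s^3 + s^2*(-6) + s*(-5))
= -6-5*s^2+s^4*8+s^3*(-3)-6*s
a) -6-5*s^2+s^4*8+s^3*(-3)-6*s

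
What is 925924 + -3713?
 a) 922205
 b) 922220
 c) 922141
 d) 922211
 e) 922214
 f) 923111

925924 + -3713 = 922211
d) 922211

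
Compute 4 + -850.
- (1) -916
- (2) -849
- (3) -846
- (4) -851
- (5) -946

4 + -850 = -846
3) -846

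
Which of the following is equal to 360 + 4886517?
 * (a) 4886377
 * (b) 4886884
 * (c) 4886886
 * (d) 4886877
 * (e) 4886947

360 + 4886517 = 4886877
d) 4886877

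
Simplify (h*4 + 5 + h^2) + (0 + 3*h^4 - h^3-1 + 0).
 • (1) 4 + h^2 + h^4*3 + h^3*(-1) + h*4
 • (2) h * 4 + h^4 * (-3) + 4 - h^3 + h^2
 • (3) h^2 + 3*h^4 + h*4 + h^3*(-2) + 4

Adding the polynomials and combining like terms:
(h*4 + 5 + h^2) + (0 + 3*h^4 - h^3 - 1 + 0)
= 4 + h^2 + h^4*3 + h^3*(-1) + h*4
1) 4 + h^2 + h^4*3 + h^3*(-1) + h*4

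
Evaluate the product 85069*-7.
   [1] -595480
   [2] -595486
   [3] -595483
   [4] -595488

85069 * -7 = -595483
3) -595483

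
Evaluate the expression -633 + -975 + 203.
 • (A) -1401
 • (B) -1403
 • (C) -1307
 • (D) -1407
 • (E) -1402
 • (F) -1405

First: -633 + -975 = -1608
Then: -1608 + 203 = -1405
F) -1405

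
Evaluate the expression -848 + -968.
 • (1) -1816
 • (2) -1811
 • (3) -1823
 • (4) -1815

-848 + -968 = -1816
1) -1816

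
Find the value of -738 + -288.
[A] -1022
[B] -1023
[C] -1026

-738 + -288 = -1026
C) -1026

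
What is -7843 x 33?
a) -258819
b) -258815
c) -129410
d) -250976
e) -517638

-7843 * 33 = -258819
a) -258819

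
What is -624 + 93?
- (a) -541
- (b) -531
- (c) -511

-624 + 93 = -531
b) -531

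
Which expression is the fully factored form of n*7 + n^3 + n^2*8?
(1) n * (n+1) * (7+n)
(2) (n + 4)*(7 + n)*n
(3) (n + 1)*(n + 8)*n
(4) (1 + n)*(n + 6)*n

We need to factor n*7 + n^3 + n^2*8.
The factored form is n * (n+1) * (7+n).
1) n * (n+1) * (7+n)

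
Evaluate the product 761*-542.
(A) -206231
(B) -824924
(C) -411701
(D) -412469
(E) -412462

761 * -542 = -412462
E) -412462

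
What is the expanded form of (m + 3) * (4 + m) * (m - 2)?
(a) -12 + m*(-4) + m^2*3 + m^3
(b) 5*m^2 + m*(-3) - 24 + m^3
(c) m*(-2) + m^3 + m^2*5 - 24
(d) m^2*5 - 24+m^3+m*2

Expanding (m + 3) * (4 + m) * (m - 2):
= m*(-2) + m^3 + m^2*5 - 24
c) m*(-2) + m^3 + m^2*5 - 24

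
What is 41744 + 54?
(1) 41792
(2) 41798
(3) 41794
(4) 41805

41744 + 54 = 41798
2) 41798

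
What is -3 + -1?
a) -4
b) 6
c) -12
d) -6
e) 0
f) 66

-3 + -1 = -4
a) -4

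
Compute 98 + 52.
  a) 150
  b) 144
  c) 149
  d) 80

98 + 52 = 150
a) 150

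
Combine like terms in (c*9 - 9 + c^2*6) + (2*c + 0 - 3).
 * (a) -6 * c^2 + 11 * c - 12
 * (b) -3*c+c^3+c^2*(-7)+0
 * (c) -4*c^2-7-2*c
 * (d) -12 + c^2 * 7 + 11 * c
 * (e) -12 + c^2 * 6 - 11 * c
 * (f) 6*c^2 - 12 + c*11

Adding the polynomials and combining like terms:
(c*9 - 9 + c^2*6) + (2*c + 0 - 3)
= 6*c^2 - 12 + c*11
f) 6*c^2 - 12 + c*11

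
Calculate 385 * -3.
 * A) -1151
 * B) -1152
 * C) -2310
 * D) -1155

385 * -3 = -1155
D) -1155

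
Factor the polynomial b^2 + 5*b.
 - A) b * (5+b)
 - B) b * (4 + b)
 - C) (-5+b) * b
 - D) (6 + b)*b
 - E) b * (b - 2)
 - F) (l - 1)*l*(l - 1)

We need to factor b^2 + 5*b.
The factored form is b * (5+b).
A) b * (5+b)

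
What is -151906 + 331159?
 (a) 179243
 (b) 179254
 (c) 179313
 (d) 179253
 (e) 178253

-151906 + 331159 = 179253
d) 179253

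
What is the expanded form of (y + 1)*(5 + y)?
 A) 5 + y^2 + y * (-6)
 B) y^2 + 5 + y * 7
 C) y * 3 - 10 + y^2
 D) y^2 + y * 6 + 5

Expanding (y + 1)*(5 + y):
= y^2 + y * 6 + 5
D) y^2 + y * 6 + 5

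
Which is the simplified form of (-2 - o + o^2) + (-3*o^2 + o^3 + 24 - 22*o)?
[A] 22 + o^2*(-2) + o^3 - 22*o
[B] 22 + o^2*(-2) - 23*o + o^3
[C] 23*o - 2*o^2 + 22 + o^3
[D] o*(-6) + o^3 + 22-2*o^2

Adding the polynomials and combining like terms:
(-2 - o + o^2) + (-3*o^2 + o^3 + 24 - 22*o)
= 22 + o^2*(-2) - 23*o + o^3
B) 22 + o^2*(-2) - 23*o + o^3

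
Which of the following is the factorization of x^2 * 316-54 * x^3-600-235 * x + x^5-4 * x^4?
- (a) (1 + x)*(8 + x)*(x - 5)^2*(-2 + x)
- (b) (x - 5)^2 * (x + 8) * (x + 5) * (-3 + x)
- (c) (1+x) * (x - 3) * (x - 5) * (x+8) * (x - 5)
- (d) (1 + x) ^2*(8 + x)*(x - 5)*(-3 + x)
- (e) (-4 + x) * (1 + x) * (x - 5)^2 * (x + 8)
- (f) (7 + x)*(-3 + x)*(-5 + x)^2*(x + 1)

We need to factor x^2 * 316-54 * x^3-600-235 * x + x^5-4 * x^4.
The factored form is (1+x) * (x - 3) * (x - 5) * (x+8) * (x - 5).
c) (1+x) * (x - 3) * (x - 5) * (x+8) * (x - 5)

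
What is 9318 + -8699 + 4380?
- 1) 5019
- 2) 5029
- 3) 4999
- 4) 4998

First: 9318 + -8699 = 619
Then: 619 + 4380 = 4999
3) 4999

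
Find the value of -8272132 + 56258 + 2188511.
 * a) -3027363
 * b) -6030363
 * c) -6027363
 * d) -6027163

First: -8272132 + 56258 = -8215874
Then: -8215874 + 2188511 = -6027363
c) -6027363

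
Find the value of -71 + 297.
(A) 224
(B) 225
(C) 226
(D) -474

-71 + 297 = 226
C) 226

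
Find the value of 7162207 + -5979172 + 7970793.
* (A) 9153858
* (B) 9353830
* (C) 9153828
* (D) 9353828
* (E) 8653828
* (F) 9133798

First: 7162207 + -5979172 = 1183035
Then: 1183035 + 7970793 = 9153828
C) 9153828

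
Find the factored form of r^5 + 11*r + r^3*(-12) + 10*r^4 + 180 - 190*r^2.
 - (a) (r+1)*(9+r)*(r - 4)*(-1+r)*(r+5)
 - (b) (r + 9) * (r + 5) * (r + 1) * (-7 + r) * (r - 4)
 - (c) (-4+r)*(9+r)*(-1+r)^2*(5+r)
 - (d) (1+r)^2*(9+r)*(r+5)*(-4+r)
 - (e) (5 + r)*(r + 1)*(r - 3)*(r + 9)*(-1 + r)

We need to factor r^5 + 11*r + r^3*(-12) + 10*r^4 + 180 - 190*r^2.
The factored form is (r+1)*(9+r)*(r - 4)*(-1+r)*(r+5).
a) (r+1)*(9+r)*(r - 4)*(-1+r)*(r+5)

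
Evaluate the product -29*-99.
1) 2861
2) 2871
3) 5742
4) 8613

-29 * -99 = 2871
2) 2871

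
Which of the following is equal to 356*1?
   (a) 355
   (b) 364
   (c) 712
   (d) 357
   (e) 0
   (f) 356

356 * 1 = 356
f) 356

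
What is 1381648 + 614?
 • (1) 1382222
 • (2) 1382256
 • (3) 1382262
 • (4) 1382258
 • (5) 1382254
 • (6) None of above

1381648 + 614 = 1382262
3) 1382262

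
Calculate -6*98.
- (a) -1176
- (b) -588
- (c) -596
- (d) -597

-6 * 98 = -588
b) -588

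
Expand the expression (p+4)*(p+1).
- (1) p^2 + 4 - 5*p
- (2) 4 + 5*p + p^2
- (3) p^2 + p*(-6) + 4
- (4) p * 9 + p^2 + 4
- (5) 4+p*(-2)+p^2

Expanding (p+4)*(p+1):
= 4 + 5*p + p^2
2) 4 + 5*p + p^2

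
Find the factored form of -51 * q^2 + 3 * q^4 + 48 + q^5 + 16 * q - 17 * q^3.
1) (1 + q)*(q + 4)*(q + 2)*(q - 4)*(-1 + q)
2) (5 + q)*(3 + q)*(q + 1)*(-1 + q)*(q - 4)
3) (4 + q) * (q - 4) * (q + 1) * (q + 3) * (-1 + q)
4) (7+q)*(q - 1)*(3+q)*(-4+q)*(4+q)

We need to factor -51 * q^2 + 3 * q^4 + 48 + q^5 + 16 * q - 17 * q^3.
The factored form is (4 + q) * (q - 4) * (q + 1) * (q + 3) * (-1 + q).
3) (4 + q) * (q - 4) * (q + 1) * (q + 3) * (-1 + q)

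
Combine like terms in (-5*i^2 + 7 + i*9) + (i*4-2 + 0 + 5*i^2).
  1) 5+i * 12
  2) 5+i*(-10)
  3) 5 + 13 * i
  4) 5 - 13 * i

Adding the polynomials and combining like terms:
(-5*i^2 + 7 + i*9) + (i*4 - 2 + 0 + 5*i^2)
= 5 + 13 * i
3) 5 + 13 * i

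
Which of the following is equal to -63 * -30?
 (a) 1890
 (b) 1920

-63 * -30 = 1890
a) 1890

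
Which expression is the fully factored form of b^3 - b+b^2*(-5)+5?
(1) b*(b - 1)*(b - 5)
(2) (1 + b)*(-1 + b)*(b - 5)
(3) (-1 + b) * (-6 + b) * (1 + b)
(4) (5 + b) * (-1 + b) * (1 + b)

We need to factor b^3 - b+b^2*(-5)+5.
The factored form is (1 + b)*(-1 + b)*(b - 5).
2) (1 + b)*(-1 + b)*(b - 5)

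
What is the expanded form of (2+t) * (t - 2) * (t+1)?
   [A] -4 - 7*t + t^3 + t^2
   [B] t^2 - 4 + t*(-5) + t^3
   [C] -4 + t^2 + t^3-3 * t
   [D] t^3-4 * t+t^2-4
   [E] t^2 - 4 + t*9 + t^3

Expanding (2+t) * (t - 2) * (t+1):
= t^3-4 * t+t^2-4
D) t^3-4 * t+t^2-4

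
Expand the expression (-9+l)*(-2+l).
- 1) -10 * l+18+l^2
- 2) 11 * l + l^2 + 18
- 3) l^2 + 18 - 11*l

Expanding (-9+l)*(-2+l):
= l^2 + 18 - 11*l
3) l^2 + 18 - 11*l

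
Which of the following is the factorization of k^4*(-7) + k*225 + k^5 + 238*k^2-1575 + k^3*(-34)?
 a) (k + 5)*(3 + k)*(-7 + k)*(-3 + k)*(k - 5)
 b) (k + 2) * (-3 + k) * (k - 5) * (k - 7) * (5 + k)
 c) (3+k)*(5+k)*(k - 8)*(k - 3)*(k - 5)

We need to factor k^4*(-7) + k*225 + k^5 + 238*k^2-1575 + k^3*(-34).
The factored form is (k + 5)*(3 + k)*(-7 + k)*(-3 + k)*(k - 5).
a) (k + 5)*(3 + k)*(-7 + k)*(-3 + k)*(k - 5)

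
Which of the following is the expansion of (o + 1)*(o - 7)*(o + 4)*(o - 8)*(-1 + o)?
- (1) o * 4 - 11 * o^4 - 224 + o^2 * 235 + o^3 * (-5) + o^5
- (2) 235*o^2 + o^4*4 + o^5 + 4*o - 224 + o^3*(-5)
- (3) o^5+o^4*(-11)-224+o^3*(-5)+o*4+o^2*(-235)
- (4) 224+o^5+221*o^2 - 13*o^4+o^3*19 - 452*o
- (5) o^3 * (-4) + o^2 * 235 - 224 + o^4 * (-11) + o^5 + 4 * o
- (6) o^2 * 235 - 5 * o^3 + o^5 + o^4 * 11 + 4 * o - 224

Expanding (o + 1)*(o - 7)*(o + 4)*(o - 8)*(-1 + o):
= o * 4 - 11 * o^4 - 224 + o^2 * 235 + o^3 * (-5) + o^5
1) o * 4 - 11 * o^4 - 224 + o^2 * 235 + o^3 * (-5) + o^5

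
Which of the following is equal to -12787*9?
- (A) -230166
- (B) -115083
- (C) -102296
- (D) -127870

-12787 * 9 = -115083
B) -115083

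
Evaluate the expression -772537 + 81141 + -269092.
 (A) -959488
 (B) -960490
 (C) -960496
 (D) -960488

First: -772537 + 81141 = -691396
Then: -691396 + -269092 = -960488
D) -960488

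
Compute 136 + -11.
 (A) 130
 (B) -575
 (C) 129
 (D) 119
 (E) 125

136 + -11 = 125
E) 125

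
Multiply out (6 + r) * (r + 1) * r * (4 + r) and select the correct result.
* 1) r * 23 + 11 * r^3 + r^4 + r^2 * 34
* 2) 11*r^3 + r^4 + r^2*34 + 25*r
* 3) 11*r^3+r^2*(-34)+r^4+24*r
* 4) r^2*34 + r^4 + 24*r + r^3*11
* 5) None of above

Expanding (6 + r) * (r + 1) * r * (4 + r):
= r^2*34 + r^4 + 24*r + r^3*11
4) r^2*34 + r^4 + 24*r + r^3*11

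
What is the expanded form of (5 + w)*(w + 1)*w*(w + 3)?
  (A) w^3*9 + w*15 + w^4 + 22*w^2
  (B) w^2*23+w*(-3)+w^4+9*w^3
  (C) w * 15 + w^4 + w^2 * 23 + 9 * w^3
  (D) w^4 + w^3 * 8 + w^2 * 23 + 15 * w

Expanding (5 + w)*(w + 1)*w*(w + 3):
= w * 15 + w^4 + w^2 * 23 + 9 * w^3
C) w * 15 + w^4 + w^2 * 23 + 9 * w^3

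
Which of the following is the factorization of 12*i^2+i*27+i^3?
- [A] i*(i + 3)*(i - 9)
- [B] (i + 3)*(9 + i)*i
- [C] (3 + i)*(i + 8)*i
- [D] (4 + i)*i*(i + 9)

We need to factor 12*i^2+i*27+i^3.
The factored form is (i + 3)*(9 + i)*i.
B) (i + 3)*(9 + i)*i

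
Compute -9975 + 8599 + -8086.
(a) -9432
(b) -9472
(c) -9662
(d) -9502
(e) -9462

First: -9975 + 8599 = -1376
Then: -1376 + -8086 = -9462
e) -9462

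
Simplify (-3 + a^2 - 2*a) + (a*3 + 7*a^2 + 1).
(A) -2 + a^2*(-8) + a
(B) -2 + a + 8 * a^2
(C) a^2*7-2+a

Adding the polynomials and combining like terms:
(-3 + a^2 - 2*a) + (a*3 + 7*a^2 + 1)
= -2 + a + 8 * a^2
B) -2 + a + 8 * a^2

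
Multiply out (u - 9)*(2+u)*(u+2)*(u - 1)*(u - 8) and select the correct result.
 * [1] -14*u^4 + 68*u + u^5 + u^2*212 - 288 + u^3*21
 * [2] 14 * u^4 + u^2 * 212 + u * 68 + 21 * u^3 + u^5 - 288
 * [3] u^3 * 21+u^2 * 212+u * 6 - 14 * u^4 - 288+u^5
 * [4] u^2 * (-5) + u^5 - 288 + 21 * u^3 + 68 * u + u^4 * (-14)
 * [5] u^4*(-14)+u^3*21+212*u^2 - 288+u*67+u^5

Expanding (u - 9)*(2+u)*(u+2)*(u - 1)*(u - 8):
= -14*u^4 + 68*u + u^5 + u^2*212 - 288 + u^3*21
1) -14*u^4 + 68*u + u^5 + u^2*212 - 288 + u^3*21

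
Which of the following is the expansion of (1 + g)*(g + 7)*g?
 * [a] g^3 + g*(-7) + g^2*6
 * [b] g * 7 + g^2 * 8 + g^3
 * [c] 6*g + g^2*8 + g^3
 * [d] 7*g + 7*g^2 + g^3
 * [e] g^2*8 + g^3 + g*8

Expanding (1 + g)*(g + 7)*g:
= g * 7 + g^2 * 8 + g^3
b) g * 7 + g^2 * 8 + g^3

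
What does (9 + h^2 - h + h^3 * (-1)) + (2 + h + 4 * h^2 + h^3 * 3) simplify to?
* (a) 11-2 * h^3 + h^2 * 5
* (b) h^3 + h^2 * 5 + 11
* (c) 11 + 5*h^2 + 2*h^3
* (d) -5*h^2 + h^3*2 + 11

Adding the polynomials and combining like terms:
(9 + h^2 - h + h^3*(-1)) + (2 + h + 4*h^2 + h^3*3)
= 11 + 5*h^2 + 2*h^3
c) 11 + 5*h^2 + 2*h^3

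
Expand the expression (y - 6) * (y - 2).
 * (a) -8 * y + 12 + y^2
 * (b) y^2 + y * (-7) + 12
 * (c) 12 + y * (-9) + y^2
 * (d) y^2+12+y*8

Expanding (y - 6) * (y - 2):
= -8 * y + 12 + y^2
a) -8 * y + 12 + y^2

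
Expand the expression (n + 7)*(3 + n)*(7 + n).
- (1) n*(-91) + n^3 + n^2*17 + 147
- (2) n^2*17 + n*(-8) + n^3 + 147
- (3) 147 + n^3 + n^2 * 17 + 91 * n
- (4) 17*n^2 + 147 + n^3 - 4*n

Expanding (n + 7)*(3 + n)*(7 + n):
= 147 + n^3 + n^2 * 17 + 91 * n
3) 147 + n^3 + n^2 * 17 + 91 * n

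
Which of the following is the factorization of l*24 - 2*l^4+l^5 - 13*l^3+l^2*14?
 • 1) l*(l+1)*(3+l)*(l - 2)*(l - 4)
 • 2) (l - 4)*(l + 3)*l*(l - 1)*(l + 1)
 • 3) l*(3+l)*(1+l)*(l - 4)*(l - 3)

We need to factor l*24 - 2*l^4+l^5 - 13*l^3+l^2*14.
The factored form is l*(l+1)*(3+l)*(l - 2)*(l - 4).
1) l*(l+1)*(3+l)*(l - 2)*(l - 4)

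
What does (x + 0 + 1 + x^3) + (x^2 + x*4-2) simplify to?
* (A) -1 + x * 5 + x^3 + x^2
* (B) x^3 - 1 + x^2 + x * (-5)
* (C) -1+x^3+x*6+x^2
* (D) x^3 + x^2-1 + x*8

Adding the polynomials and combining like terms:
(x + 0 + 1 + x^3) + (x^2 + x*4 - 2)
= -1 + x * 5 + x^3 + x^2
A) -1 + x * 5 + x^3 + x^2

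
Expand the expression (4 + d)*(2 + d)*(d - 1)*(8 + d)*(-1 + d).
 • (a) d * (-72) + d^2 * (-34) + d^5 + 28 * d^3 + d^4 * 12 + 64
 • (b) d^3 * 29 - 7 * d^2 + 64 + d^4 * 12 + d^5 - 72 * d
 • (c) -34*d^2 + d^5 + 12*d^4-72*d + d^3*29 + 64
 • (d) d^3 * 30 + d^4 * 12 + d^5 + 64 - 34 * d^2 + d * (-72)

Expanding (4 + d)*(2 + d)*(d - 1)*(8 + d)*(-1 + d):
= -34*d^2 + d^5 + 12*d^4-72*d + d^3*29 + 64
c) -34*d^2 + d^5 + 12*d^4-72*d + d^3*29 + 64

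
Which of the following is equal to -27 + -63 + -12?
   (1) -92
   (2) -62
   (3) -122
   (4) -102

First: -27 + -63 = -90
Then: -90 + -12 = -102
4) -102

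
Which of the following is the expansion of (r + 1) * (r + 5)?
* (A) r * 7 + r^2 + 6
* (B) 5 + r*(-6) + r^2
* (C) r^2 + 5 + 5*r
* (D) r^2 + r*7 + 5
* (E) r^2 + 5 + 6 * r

Expanding (r + 1) * (r + 5):
= r^2 + 5 + 6 * r
E) r^2 + 5 + 6 * r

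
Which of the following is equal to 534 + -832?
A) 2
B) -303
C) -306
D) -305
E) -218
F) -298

534 + -832 = -298
F) -298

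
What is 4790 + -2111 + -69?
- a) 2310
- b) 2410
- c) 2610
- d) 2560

First: 4790 + -2111 = 2679
Then: 2679 + -69 = 2610
c) 2610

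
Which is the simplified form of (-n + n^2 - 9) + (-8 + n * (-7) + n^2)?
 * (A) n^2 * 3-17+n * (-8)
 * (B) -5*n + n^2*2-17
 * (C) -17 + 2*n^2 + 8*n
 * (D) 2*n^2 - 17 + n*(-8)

Adding the polynomials and combining like terms:
(-n + n^2 - 9) + (-8 + n*(-7) + n^2)
= 2*n^2 - 17 + n*(-8)
D) 2*n^2 - 17 + n*(-8)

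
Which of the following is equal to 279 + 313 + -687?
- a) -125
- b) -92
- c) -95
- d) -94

First: 279 + 313 = 592
Then: 592 + -687 = -95
c) -95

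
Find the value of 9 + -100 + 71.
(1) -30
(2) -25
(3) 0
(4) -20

First: 9 + -100 = -91
Then: -91 + 71 = -20
4) -20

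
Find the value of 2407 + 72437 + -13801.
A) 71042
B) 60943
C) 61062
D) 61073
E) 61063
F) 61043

First: 2407 + 72437 = 74844
Then: 74844 + -13801 = 61043
F) 61043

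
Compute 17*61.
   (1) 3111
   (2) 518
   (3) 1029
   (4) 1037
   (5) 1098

17 * 61 = 1037
4) 1037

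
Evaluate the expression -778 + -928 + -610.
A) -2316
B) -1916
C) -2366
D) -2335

First: -778 + -928 = -1706
Then: -1706 + -610 = -2316
A) -2316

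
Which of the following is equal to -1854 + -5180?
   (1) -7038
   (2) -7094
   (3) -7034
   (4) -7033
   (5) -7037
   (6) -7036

-1854 + -5180 = -7034
3) -7034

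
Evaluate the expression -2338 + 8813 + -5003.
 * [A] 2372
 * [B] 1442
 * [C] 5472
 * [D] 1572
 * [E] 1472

First: -2338 + 8813 = 6475
Then: 6475 + -5003 = 1472
E) 1472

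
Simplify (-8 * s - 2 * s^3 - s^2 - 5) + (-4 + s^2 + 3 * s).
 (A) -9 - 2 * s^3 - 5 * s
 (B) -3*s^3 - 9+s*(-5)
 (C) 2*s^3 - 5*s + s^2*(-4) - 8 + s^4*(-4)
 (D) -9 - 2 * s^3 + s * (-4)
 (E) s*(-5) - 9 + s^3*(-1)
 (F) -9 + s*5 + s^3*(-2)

Adding the polynomials and combining like terms:
(-8*s - 2*s^3 - s^2 - 5) + (-4 + s^2 + 3*s)
= -9 - 2 * s^3 - 5 * s
A) -9 - 2 * s^3 - 5 * s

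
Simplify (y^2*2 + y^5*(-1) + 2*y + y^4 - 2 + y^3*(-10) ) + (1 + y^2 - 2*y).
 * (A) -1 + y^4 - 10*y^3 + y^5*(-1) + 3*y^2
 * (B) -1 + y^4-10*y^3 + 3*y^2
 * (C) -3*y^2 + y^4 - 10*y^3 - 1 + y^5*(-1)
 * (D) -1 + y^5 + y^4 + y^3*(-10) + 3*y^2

Adding the polynomials and combining like terms:
(y^2*2 + y^5*(-1) + 2*y + y^4 - 2 + y^3*(-10)) + (1 + y^2 - 2*y)
= -1 + y^4 - 10*y^3 + y^5*(-1) + 3*y^2
A) -1 + y^4 - 10*y^3 + y^5*(-1) + 3*y^2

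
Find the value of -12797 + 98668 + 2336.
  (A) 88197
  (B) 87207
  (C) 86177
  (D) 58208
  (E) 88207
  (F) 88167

First: -12797 + 98668 = 85871
Then: 85871 + 2336 = 88207
E) 88207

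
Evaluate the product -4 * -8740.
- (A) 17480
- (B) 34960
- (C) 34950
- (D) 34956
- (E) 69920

-4 * -8740 = 34960
B) 34960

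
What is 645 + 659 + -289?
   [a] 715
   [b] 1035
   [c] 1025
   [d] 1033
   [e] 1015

First: 645 + 659 = 1304
Then: 1304 + -289 = 1015
e) 1015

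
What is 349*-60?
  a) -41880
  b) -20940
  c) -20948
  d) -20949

349 * -60 = -20940
b) -20940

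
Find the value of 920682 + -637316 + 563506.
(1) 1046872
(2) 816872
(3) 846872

First: 920682 + -637316 = 283366
Then: 283366 + 563506 = 846872
3) 846872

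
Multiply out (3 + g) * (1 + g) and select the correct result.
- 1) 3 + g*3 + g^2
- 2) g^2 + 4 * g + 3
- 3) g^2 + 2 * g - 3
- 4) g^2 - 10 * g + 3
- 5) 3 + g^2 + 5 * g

Expanding (3 + g) * (1 + g):
= g^2 + 4 * g + 3
2) g^2 + 4 * g + 3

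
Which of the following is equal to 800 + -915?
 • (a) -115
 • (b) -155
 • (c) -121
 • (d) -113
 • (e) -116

800 + -915 = -115
a) -115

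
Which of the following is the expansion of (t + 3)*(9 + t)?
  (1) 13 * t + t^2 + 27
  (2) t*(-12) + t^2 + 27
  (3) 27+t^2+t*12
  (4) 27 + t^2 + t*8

Expanding (t + 3)*(9 + t):
= 27+t^2+t*12
3) 27+t^2+t*12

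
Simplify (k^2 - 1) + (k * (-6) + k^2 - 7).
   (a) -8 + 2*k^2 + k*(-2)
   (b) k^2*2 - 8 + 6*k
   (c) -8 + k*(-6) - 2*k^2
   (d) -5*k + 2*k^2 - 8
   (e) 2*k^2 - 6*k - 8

Adding the polynomials and combining like terms:
(k^2 - 1) + (k*(-6) + k^2 - 7)
= 2*k^2 - 6*k - 8
e) 2*k^2 - 6*k - 8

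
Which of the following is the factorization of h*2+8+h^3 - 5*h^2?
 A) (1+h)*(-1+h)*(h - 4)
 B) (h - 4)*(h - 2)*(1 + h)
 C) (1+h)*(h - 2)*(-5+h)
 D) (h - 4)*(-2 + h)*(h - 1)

We need to factor h*2+8+h^3 - 5*h^2.
The factored form is (h - 4)*(h - 2)*(1 + h).
B) (h - 4)*(h - 2)*(1 + h)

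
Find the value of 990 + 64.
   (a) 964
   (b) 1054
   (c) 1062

990 + 64 = 1054
b) 1054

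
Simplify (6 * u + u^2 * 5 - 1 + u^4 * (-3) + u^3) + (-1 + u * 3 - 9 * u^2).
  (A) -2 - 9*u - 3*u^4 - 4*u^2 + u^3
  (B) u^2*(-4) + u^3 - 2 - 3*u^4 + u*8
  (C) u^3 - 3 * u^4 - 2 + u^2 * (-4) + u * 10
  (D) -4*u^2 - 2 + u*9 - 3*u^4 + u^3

Adding the polynomials and combining like terms:
(6*u + u^2*5 - 1 + u^4*(-3) + u^3) + (-1 + u*3 - 9*u^2)
= -4*u^2 - 2 + u*9 - 3*u^4 + u^3
D) -4*u^2 - 2 + u*9 - 3*u^4 + u^3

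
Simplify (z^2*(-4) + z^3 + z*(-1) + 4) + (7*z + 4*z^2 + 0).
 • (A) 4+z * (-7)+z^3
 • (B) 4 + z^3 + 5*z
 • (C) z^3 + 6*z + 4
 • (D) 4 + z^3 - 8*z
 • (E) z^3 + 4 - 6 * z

Adding the polynomials and combining like terms:
(z^2*(-4) + z^3 + z*(-1) + 4) + (7*z + 4*z^2 + 0)
= z^3 + 6*z + 4
C) z^3 + 6*z + 4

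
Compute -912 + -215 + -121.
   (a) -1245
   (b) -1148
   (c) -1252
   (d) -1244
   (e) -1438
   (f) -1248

First: -912 + -215 = -1127
Then: -1127 + -121 = -1248
f) -1248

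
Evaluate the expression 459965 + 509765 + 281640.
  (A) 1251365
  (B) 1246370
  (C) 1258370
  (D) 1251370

First: 459965 + 509765 = 969730
Then: 969730 + 281640 = 1251370
D) 1251370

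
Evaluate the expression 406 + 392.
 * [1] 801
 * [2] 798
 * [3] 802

406 + 392 = 798
2) 798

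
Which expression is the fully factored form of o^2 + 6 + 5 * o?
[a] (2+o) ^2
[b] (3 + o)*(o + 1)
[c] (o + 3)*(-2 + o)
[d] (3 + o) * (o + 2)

We need to factor o^2 + 6 + 5 * o.
The factored form is (3 + o) * (o + 2).
d) (3 + o) * (o + 2)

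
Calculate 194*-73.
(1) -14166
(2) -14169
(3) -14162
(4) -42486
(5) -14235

194 * -73 = -14162
3) -14162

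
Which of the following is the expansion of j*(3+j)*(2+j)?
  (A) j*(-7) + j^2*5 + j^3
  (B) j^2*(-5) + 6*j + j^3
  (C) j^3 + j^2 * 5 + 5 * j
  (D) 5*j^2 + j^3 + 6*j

Expanding j*(3+j)*(2+j):
= 5*j^2 + j^3 + 6*j
D) 5*j^2 + j^3 + 6*j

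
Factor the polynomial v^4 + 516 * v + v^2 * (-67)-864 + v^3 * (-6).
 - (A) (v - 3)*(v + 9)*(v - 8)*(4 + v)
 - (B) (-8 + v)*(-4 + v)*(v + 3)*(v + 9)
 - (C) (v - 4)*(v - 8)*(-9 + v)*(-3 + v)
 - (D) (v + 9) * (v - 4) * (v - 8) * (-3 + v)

We need to factor v^4 + 516 * v + v^2 * (-67)-864 + v^3 * (-6).
The factored form is (v + 9) * (v - 4) * (v - 8) * (-3 + v).
D) (v + 9) * (v - 4) * (v - 8) * (-3 + v)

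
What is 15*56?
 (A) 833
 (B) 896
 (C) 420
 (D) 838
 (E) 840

15 * 56 = 840
E) 840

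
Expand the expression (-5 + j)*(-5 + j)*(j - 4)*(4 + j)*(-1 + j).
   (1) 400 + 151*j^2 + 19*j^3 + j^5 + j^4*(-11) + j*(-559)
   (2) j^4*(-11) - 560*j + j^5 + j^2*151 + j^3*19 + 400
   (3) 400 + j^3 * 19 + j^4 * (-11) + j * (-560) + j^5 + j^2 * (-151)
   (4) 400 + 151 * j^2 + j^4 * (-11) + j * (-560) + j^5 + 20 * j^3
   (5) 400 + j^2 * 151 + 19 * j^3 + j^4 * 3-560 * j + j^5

Expanding (-5 + j)*(-5 + j)*(j - 4)*(4 + j)*(-1 + j):
= j^4*(-11) - 560*j + j^5 + j^2*151 + j^3*19 + 400
2) j^4*(-11) - 560*j + j^5 + j^2*151 + j^3*19 + 400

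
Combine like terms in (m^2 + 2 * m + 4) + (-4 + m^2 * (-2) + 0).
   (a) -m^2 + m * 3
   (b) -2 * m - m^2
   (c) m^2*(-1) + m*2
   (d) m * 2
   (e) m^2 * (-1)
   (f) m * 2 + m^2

Adding the polynomials and combining like terms:
(m^2 + 2*m + 4) + (-4 + m^2*(-2) + 0)
= m^2*(-1) + m*2
c) m^2*(-1) + m*2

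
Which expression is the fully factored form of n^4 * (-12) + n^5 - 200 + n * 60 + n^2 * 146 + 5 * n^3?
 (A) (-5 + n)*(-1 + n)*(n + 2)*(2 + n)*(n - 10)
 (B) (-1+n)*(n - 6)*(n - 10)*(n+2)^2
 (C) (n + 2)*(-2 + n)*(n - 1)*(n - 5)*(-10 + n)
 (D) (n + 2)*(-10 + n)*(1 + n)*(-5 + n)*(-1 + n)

We need to factor n^4 * (-12) + n^5 - 200 + n * 60 + n^2 * 146 + 5 * n^3.
The factored form is (-5 + n)*(-1 + n)*(n + 2)*(2 + n)*(n - 10).
A) (-5 + n)*(-1 + n)*(n + 2)*(2 + n)*(n - 10)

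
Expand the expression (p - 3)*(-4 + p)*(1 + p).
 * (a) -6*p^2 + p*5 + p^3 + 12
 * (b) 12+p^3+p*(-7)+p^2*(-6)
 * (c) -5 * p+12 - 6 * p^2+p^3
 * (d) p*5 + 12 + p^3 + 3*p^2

Expanding (p - 3)*(-4 + p)*(1 + p):
= -6*p^2 + p*5 + p^3 + 12
a) -6*p^2 + p*5 + p^3 + 12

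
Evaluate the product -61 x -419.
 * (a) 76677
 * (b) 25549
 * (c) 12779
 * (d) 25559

-61 * -419 = 25559
d) 25559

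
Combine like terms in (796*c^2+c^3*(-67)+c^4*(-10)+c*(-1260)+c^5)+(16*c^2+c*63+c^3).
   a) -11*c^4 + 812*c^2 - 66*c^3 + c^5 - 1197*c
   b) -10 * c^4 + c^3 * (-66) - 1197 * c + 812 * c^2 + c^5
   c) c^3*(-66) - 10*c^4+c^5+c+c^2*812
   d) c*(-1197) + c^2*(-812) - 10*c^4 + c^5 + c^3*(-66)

Adding the polynomials and combining like terms:
(796*c^2 + c^3*(-67) + c^4*(-10) + c*(-1260) + c^5) + (16*c^2 + c*63 + c^3)
= -10 * c^4 + c^3 * (-66) - 1197 * c + 812 * c^2 + c^5
b) -10 * c^4 + c^3 * (-66) - 1197 * c + 812 * c^2 + c^5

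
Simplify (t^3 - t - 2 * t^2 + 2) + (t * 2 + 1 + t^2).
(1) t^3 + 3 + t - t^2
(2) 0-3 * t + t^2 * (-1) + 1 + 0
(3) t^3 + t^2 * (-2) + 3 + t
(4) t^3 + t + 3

Adding the polynomials and combining like terms:
(t^3 - t - 2*t^2 + 2) + (t*2 + 1 + t^2)
= t^3 + 3 + t - t^2
1) t^3 + 3 + t - t^2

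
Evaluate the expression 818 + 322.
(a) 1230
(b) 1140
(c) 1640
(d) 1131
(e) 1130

818 + 322 = 1140
b) 1140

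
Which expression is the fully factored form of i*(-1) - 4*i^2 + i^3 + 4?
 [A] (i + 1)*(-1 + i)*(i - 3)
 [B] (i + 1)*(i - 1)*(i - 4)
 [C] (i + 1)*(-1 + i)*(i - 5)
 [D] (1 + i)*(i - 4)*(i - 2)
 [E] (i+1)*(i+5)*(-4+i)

We need to factor i*(-1) - 4*i^2 + i^3 + 4.
The factored form is (i + 1)*(i - 1)*(i - 4).
B) (i + 1)*(i - 1)*(i - 4)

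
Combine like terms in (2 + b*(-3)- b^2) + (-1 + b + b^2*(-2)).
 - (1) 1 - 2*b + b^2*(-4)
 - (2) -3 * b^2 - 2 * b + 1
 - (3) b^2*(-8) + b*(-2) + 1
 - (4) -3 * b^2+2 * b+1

Adding the polynomials and combining like terms:
(2 + b*(-3) - b^2) + (-1 + b + b^2*(-2))
= -3 * b^2 - 2 * b + 1
2) -3 * b^2 - 2 * b + 1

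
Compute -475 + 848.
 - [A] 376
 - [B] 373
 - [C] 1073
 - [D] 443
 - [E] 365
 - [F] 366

-475 + 848 = 373
B) 373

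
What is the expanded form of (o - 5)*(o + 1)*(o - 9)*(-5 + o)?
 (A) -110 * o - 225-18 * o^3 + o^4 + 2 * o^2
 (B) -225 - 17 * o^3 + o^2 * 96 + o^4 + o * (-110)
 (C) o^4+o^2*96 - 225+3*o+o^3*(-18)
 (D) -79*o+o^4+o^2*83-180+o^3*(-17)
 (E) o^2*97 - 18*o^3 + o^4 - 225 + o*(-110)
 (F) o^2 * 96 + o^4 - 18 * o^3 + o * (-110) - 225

Expanding (o - 5)*(o + 1)*(o - 9)*(-5 + o):
= o^2 * 96 + o^4 - 18 * o^3 + o * (-110) - 225
F) o^2 * 96 + o^4 - 18 * o^3 + o * (-110) - 225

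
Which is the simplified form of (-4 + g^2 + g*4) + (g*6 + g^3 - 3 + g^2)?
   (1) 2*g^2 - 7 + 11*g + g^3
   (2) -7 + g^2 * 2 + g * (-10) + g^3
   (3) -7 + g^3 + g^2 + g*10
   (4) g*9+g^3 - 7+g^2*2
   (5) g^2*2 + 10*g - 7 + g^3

Adding the polynomials and combining like terms:
(-4 + g^2 + g*4) + (g*6 + g^3 - 3 + g^2)
= g^2*2 + 10*g - 7 + g^3
5) g^2*2 + 10*g - 7 + g^3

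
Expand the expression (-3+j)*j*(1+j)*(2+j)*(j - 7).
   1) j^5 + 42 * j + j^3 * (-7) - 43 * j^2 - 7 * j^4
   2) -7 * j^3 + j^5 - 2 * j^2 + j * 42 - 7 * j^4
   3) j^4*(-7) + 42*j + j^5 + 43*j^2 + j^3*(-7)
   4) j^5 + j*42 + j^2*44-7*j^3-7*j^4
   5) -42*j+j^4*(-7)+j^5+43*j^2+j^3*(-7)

Expanding (-3+j)*j*(1+j)*(2+j)*(j - 7):
= j^4*(-7) + 42*j + j^5 + 43*j^2 + j^3*(-7)
3) j^4*(-7) + 42*j + j^5 + 43*j^2 + j^3*(-7)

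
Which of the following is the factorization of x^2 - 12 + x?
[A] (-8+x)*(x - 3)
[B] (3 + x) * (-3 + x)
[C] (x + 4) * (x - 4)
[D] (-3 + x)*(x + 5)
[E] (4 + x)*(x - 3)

We need to factor x^2 - 12 + x.
The factored form is (4 + x)*(x - 3).
E) (4 + x)*(x - 3)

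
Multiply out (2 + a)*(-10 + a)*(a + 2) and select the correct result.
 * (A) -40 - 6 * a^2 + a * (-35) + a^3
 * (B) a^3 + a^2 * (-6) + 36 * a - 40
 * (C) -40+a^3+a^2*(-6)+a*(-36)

Expanding (2 + a)*(-10 + a)*(a + 2):
= -40+a^3+a^2*(-6)+a*(-36)
C) -40+a^3+a^2*(-6)+a*(-36)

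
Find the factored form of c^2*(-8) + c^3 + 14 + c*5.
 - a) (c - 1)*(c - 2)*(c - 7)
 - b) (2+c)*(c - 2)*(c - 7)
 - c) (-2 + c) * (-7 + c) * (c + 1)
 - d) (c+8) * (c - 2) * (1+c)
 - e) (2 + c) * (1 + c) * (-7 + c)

We need to factor c^2*(-8) + c^3 + 14 + c*5.
The factored form is (-2 + c) * (-7 + c) * (c + 1).
c) (-2 + c) * (-7 + c) * (c + 1)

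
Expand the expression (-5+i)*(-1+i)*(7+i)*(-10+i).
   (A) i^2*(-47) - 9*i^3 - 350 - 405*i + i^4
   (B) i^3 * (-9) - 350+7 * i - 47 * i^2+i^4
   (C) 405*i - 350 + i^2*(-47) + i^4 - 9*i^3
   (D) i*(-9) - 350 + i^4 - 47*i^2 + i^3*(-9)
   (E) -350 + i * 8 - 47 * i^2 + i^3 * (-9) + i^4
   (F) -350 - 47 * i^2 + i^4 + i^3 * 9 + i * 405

Expanding (-5+i)*(-1+i)*(7+i)*(-10+i):
= 405*i - 350 + i^2*(-47) + i^4 - 9*i^3
C) 405*i - 350 + i^2*(-47) + i^4 - 9*i^3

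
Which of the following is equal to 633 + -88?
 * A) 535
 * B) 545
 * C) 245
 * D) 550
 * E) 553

633 + -88 = 545
B) 545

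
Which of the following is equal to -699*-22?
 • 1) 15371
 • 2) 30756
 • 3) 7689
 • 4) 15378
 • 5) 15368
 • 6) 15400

-699 * -22 = 15378
4) 15378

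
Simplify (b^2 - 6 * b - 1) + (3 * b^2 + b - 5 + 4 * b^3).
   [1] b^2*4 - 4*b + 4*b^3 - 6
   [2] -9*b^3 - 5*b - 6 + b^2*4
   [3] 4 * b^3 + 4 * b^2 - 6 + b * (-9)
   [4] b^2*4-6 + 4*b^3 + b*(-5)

Adding the polynomials and combining like terms:
(b^2 - 6*b - 1) + (3*b^2 + b - 5 + 4*b^3)
= b^2*4-6 + 4*b^3 + b*(-5)
4) b^2*4-6 + 4*b^3 + b*(-5)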